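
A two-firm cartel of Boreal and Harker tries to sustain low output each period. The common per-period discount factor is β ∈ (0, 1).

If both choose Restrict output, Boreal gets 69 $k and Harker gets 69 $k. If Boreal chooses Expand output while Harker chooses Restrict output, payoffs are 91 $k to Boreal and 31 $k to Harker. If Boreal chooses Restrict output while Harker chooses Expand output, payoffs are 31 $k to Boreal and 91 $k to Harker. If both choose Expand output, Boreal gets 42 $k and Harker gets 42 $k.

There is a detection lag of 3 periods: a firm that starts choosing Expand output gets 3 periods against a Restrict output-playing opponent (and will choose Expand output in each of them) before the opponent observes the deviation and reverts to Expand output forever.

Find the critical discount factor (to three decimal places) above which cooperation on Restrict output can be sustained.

The best deviation is to choose Expand output for all 3 undetected periods, earning 91 each, then 42 forever once detected.
Deviation value: 91(1−β^3)/(1−β) + 42β^3/(1−β); cooperation value: 69/(1−β).
IC: 69 ≥ 91(1−β^3) + 42β^3 = 91 − 49β^3.
So β^3 ≥ 22/49, giving β ≥ (22/49)^(1/3) ≈ 0.766.

0.766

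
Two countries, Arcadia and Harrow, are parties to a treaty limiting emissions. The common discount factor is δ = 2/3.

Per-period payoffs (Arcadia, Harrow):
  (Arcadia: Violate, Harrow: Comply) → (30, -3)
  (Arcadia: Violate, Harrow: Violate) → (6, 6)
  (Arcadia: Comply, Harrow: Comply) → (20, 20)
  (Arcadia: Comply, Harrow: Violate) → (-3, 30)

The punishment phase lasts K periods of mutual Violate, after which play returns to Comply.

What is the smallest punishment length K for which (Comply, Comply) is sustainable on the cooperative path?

2

IC: δ(1−δ^K)/(1−δ) ≥ (30−20)/(20−6) = 5/7.
With δ = 2/3: need 1 − δ^K ≥ 5/7·(1−2/3)/(2/3), i.e. δ^K ≤ 0.6429.
Since (2/3)^1 = 0.6667 and (2/3)^2 = 0.4444, the smallest such K is 2.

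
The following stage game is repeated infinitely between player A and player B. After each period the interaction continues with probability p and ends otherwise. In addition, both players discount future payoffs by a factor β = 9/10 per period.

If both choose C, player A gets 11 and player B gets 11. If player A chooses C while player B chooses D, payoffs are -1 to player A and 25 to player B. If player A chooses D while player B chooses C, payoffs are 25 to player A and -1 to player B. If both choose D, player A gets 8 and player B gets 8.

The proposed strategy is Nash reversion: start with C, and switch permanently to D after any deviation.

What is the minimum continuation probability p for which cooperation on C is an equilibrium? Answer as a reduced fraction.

Expected continuation weight on next period's payoff is β·p = 9/10·p, which plays the role of the discount factor.
Cooperation requires 9/10·p ≥ (25−11)/(25−8) = 14/17, hence p ≥ 140/153.

140/153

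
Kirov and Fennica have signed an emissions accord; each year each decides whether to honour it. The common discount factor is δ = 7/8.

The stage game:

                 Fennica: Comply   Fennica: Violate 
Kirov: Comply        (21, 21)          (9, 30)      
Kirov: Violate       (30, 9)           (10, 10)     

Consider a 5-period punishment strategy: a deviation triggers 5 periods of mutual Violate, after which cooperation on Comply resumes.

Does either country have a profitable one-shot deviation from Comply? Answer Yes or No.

A one-shot deviation gives 30 now, then 10 for 5 periods, then back to 21.
Gain from deviating: (30−21) today; loss: (21−10) in each of the next 5 periods.
No-deviation condition: (21−10)(δ+…+δ^5) ≥ 30−21, i.e. δ+…+δ^5 ≥ 9/11.
At δ = 7/8: δ+…+δ^5 = 3.4096 ≥ 0.8182.
So cooperation is sustainable.

No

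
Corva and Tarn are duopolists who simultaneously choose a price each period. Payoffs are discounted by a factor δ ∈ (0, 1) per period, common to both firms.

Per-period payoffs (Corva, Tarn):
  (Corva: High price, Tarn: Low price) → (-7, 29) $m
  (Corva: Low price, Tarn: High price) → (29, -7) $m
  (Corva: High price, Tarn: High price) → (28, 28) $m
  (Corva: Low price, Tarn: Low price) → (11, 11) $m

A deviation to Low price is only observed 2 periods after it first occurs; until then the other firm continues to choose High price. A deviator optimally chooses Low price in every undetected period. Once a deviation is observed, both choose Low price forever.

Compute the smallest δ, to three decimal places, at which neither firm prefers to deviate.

The best deviation is to choose Low price for all 2 undetected periods, earning 29 each, then 11 forever once detected.
Deviation value: 29(1−δ^2)/(1−δ) + 11δ^2/(1−δ); cooperation value: 28/(1−δ).
IC: 28 ≥ 29(1−δ^2) + 11δ^2 = 29 − 18δ^2.
So δ^2 ≥ 1/18, giving δ ≥ (1/18)^(1/2) ≈ 0.236.

0.236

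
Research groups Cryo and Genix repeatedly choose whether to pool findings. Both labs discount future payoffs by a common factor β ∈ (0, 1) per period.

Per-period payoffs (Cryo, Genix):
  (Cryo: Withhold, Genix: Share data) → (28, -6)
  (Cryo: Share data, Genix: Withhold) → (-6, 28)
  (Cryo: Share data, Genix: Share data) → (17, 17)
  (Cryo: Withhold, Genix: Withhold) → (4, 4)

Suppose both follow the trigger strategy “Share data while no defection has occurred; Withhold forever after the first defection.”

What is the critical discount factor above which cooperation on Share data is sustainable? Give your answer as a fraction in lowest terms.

Cooperation forever yields 17 each period: 17/(1−β).
Deviating yields 28 once, then 4 forever: 28 + 4β/(1−β).
No profitable deviation requires 17/(1−β) ≥ 28 + 4β/(1−β).
Multiplying by (1−β): 17 ≥ 28(1−β) + 4β = 28 − 24β.
So 24β ≥ 11, i.e. β ≥ 11/24.

11/24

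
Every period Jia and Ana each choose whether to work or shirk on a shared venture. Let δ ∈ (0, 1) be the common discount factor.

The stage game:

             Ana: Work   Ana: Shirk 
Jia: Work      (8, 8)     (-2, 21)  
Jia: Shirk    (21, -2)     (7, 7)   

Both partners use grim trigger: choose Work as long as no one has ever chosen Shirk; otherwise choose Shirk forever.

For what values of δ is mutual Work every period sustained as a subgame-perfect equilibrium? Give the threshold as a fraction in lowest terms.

13/14

Under grim trigger the critical discount factor is (T−C)/(T−P) with T = 21, C = 8, P = 7.
δ* = (21−8)/(21−7) = 13/14.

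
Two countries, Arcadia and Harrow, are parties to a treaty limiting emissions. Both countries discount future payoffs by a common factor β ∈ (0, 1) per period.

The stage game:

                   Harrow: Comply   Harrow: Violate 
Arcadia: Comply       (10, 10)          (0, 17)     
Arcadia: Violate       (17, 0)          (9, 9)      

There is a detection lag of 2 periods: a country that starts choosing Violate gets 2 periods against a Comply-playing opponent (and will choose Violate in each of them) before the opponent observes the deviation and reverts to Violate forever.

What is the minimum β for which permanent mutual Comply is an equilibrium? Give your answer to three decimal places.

0.935

A deviator earns 17 for 2 periods, then 9 forever; cooperating earns 10 forever. Multiplying the IC by (1−β):
10 ≥ 17(1−β^2) + 9β^2, so 8·β^2 ≥ 7 and β^2 ≥ 7/8.
β ≥ (7/8)^(1/2) ≈ 0.935.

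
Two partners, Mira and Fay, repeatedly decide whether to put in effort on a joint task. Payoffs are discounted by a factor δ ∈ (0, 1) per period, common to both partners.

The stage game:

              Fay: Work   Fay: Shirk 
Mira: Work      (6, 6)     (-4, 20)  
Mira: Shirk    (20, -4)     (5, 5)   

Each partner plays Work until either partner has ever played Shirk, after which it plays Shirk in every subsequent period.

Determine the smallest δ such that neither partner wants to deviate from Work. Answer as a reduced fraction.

14/15

One-period gain from deviating is 20 − 6 = 14. The loss is 6 − 5 = 1 in every subsequent period, with present value 1·δ/(1−δ).
Deviation is unprofitable when 1·δ/(1−δ) ≥ 14, i.e. δ/(1−δ) ≥ 14.
Equivalently δ ≥ 14/(14+1) = 14/15.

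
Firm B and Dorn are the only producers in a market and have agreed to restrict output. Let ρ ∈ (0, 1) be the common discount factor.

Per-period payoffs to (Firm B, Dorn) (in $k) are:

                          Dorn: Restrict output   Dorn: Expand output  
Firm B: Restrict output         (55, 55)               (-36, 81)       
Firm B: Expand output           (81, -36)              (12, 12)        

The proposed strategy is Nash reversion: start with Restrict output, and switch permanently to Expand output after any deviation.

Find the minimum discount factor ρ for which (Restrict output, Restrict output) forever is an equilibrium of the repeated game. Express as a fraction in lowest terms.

26/69

Under grim trigger the critical discount factor is (T−C)/(T−P) with T = 81, C = 55, P = 12.
ρ* = (81−55)/(81−12) = 26/69.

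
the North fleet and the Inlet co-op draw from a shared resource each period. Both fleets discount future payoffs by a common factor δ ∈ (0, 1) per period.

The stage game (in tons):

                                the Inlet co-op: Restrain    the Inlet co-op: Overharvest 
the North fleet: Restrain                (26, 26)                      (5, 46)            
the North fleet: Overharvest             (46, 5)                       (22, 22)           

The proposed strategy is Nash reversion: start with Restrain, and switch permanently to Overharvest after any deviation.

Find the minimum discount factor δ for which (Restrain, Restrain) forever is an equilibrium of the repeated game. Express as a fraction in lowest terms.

5/6

26/(1−δ) ≥ 46 + 22δ/(1−δ)
26 ≥ 46 − 24δ
δ ≥ 20/24 = 5/6.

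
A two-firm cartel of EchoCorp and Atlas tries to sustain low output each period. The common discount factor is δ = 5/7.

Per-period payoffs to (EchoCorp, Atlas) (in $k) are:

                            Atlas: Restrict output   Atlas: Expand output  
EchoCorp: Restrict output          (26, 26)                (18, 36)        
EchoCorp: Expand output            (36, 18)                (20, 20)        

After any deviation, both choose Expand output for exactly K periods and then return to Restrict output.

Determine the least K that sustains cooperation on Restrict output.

Need Σ_{k=1}^{K} δ^k ≥ (36−26)/(26−20) = 1.6667 at δ = 5/7.
At K = 3 the sum is 1.5889 < 1.6667; at K = 4 it is 1.8492 ≥ 1.6667.
So the minimum punishment length is K = 4.

4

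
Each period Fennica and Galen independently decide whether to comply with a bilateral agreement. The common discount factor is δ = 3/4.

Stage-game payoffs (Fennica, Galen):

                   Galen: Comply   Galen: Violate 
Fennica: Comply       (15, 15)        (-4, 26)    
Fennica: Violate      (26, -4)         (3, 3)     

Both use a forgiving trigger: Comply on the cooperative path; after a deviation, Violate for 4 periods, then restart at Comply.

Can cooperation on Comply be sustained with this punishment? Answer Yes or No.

Yes

IC: δ+…+δ^4 ≥ (26−15)/(15−3) = 11/12.
At δ = 3/4: partial sum = 2.0508 ≥ 0.9167. Cooperation sustainable.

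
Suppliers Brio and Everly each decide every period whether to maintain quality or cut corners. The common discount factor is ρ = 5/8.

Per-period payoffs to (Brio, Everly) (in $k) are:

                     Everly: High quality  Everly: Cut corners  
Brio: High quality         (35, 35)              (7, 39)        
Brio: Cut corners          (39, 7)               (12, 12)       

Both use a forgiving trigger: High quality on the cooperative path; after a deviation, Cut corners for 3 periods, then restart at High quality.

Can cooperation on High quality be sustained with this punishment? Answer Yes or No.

Yes

A one-shot deviation gives 39 now, then 12 for 3 periods, then back to 35.
Gain from deviating: (39−35) today; loss: (35−12) in each of the next 3 periods.
No-deviation condition: (35−12)(ρ+…+ρ^3) ≥ 39−35, i.e. ρ+…+ρ^3 ≥ 4/23.
At ρ = 5/8: ρ+…+ρ^3 = 1.2598 ≥ 0.1739.
So cooperation is sustainable.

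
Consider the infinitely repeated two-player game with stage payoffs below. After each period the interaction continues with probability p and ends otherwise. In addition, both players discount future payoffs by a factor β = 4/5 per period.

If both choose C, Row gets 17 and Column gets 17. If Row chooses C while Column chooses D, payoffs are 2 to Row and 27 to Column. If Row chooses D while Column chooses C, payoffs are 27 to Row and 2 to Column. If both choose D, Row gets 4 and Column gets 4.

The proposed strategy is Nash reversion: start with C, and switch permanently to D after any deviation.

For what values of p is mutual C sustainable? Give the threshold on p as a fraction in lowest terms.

Expected continuation weight on next period's payoff is β·p = 4/5·p, which plays the role of the discount factor.
Cooperation requires 4/5·p ≥ (27−17)/(27−4) = 10/23, hence p ≥ 25/46.

25/46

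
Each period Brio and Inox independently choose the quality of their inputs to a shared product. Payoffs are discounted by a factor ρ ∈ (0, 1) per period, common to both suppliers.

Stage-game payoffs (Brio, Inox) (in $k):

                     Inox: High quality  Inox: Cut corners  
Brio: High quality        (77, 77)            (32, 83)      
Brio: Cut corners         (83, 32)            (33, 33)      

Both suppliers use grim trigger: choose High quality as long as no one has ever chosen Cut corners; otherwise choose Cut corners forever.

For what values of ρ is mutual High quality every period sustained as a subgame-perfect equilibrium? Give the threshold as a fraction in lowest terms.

3/25

One-period gain from deviating is 83 − 77 = 6. The loss is 77 − 33 = 44 in every subsequent period, with present value 44·ρ/(1−ρ).
Deviation is unprofitable when 44·ρ/(1−ρ) ≥ 6, i.e. ρ/(1−ρ) ≥ 3/22.
Equivalently ρ ≥ 6/(6+44) = 3/25.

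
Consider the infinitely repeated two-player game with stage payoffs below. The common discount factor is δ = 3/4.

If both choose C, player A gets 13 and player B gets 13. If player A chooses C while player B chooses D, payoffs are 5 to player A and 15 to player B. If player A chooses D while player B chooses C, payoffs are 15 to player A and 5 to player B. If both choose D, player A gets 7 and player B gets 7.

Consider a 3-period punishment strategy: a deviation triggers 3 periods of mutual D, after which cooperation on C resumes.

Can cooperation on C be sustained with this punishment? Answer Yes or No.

Yes

IC: δ+…+δ^3 ≥ (15−13)/(13−7) = 1/3.
At δ = 3/4: partial sum = 1.7344 ≥ 0.3333. Cooperation sustainable.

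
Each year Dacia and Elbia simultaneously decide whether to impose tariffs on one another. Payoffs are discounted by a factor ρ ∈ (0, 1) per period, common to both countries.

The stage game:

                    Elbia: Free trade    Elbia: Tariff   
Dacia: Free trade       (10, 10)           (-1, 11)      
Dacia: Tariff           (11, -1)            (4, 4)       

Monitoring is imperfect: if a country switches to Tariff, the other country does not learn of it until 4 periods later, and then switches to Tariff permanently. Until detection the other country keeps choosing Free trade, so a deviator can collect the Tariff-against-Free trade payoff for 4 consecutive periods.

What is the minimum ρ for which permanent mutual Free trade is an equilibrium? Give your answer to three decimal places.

The best deviation is to choose Tariff for all 4 undetected periods, earning 11 each, then 4 forever once detected.
Deviation value: 11(1−ρ^4)/(1−ρ) + 4ρ^4/(1−ρ); cooperation value: 10/(1−ρ).
IC: 10 ≥ 11(1−ρ^4) + 4ρ^4 = 11 − 7ρ^4.
So ρ^4 ≥ 1/7, giving ρ ≥ (1/7)^(1/4) ≈ 0.615.

0.615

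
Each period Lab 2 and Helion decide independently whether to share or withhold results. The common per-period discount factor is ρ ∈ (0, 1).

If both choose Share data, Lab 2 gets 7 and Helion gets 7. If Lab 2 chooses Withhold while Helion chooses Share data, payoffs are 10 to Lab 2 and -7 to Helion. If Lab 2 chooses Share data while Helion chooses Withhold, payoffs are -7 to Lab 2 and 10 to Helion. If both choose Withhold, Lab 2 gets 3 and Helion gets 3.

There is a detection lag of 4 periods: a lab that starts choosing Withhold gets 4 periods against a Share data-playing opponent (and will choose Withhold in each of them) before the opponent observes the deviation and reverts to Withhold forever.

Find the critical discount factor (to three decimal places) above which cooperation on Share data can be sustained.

Deviating for the 4 undetected periods gains 10−7 = 3 per period over cooperation, then loses 7−3 = 4 per period forever once punishment starts.
Gain: 3(1 + ρ + … + ρ^3); loss: 4·ρ^4/(1−ρ).
No profitable deviation ⇔ 3(1−ρ^4) ≤ 4·ρ^4, i.e. ρ^4 ≥ 3/(3+4) = 3/7.
Hence ρ ≥ (3/7)^(1/4) ≈ 0.809.

0.809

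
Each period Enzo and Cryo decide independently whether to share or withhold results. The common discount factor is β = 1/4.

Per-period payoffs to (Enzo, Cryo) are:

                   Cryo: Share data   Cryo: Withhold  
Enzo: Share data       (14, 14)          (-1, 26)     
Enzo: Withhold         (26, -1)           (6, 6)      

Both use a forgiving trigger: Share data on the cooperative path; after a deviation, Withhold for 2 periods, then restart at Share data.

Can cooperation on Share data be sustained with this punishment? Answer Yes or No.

No

Comparing payoff streams over the 3 periods until play realigns: cooperate → 14(1+β+…+β^2); deviate → 26 + 6(β+…+β^2).
Cooperation is sustained iff (14−6)(β+…+β^2) ≥ 26−14.
β+…+β^2 = 1/4·(1−(1/4)^2)/(1−1/4) = 0.3125, and (26−14)/(14−6) = 1.5000.
0.3125 < 1.5000, so cooperation is not sustainable.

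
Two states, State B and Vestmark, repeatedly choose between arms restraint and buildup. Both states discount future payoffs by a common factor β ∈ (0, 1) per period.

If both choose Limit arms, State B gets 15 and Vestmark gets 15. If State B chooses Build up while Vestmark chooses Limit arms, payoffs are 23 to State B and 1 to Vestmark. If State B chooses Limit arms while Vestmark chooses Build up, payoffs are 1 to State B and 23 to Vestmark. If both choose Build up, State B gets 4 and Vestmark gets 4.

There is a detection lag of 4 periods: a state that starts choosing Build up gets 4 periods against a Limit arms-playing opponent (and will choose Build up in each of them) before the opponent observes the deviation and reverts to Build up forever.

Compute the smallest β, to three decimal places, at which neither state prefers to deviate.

0.806

The best deviation is to choose Build up for all 4 undetected periods, earning 23 each, then 4 forever once detected.
Deviation value: 23(1−β^4)/(1−β) + 4β^4/(1−β); cooperation value: 15/(1−β).
IC: 15 ≥ 23(1−β^4) + 4β^4 = 23 − 19β^4.
So β^4 ≥ 8/19, giving β ≥ (8/19)^(1/4) ≈ 0.806.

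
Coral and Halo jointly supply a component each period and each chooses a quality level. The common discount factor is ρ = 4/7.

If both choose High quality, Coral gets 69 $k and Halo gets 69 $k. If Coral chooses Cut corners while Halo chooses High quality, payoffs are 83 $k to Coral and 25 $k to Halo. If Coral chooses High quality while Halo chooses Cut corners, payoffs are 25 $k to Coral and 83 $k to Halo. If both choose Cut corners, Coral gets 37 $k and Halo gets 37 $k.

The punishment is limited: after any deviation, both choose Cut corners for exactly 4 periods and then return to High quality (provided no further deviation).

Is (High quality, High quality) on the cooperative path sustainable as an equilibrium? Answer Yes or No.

Yes

IC: ρ+…+ρ^4 ≥ (83−69)/(69−37) = 7/16.
At ρ = 4/7: partial sum = 1.1912 ≥ 0.4375. Cooperation sustainable.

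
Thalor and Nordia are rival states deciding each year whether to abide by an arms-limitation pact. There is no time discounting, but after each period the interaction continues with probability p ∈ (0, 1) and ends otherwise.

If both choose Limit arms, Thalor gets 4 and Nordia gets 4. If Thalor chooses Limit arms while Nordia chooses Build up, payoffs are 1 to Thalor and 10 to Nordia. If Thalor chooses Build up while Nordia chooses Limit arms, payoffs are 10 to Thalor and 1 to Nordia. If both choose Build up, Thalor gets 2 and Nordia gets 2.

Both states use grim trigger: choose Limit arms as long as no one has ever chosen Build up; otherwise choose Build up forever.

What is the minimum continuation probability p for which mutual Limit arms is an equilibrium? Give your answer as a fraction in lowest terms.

Expected cooperation value is 4 + p·4 + p²·4 + … = 4/(1−p); deviation gives 10 + p·2/(1−p).
4 ≥ 10(1−p) + 2p ⇒ 8p ≥ 6 ⇒ p ≥ 6/8 = 3/4.

3/4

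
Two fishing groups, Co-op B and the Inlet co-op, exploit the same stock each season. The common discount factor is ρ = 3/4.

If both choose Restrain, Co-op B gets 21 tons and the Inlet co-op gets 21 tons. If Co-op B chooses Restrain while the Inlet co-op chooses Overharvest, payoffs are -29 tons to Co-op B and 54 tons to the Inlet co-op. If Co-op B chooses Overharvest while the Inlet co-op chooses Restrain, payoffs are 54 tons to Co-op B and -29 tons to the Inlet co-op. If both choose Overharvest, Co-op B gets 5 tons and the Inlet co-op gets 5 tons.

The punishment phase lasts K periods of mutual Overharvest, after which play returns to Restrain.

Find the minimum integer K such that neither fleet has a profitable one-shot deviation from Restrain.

Need Σ_{k=1}^{K} ρ^k ≥ (54−21)/(21−5) = 2.0625 at ρ = 3/4.
At K = 4 the sum is 2.0508 < 2.0625; at K = 5 it is 2.2881 ≥ 2.0625.
So the minimum punishment length is K = 5.

5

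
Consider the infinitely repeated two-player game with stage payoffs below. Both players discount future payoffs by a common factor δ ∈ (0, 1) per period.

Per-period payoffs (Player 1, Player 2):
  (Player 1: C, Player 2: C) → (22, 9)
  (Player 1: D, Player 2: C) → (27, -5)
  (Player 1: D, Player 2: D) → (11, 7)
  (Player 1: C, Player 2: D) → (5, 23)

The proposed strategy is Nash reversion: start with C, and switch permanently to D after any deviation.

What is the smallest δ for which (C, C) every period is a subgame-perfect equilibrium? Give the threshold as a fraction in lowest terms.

7/8

Player 1's threshold: (27−22)/(27−11) = 5/16.
Player 2's threshold: (23−9)/(23−7) = 7/8.
5/16 < 7/8, so Player 2 binds and δ* = 7/8.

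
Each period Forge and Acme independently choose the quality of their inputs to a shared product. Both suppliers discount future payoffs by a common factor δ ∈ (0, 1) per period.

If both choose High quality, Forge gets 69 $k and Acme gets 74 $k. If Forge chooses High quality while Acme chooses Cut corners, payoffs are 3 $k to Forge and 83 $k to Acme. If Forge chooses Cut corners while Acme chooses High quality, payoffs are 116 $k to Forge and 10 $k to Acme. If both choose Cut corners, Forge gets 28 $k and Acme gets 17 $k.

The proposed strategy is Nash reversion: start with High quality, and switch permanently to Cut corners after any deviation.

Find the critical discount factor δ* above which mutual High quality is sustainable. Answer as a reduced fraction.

47/88

Forge's threshold: (116−69)/(116−28) = 47/88.
Acme's threshold: (83−74)/(83−17) = 3/22.
47/88 > 3/22, so Forge binds and δ* = 47/88.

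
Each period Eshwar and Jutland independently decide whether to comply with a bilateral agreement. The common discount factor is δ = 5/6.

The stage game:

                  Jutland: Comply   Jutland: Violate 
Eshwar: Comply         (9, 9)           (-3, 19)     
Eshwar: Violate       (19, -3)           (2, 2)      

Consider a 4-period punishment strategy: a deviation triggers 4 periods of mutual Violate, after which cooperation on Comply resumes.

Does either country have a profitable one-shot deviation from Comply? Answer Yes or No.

Comparing payoff streams over the 5 periods until play realigns: cooperate → 9(1+δ+…+δ^4); deviate → 19 + 2(δ+…+δ^4).
Cooperation is sustained iff (9−2)(δ+…+δ^4) ≥ 19−9.
δ+…+δ^4 = 5/6·(1−(5/6)^4)/(1−5/6) = 2.5887, and (19−9)/(9−2) = 1.4286.
2.5887 ≥ 1.4286, so cooperation is sustainable.

No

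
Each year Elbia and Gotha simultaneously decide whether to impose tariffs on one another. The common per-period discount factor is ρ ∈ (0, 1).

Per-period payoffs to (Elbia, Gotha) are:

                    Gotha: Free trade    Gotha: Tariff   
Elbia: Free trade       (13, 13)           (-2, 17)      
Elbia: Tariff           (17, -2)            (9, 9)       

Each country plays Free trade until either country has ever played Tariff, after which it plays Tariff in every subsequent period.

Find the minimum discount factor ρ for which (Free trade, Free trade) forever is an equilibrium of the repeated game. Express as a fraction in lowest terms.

Cooperation forever yields 13 each period: 13/(1−ρ).
Deviating yields 17 once, then 9 forever: 17 + 9ρ/(1−ρ).
No profitable deviation requires 13/(1−ρ) ≥ 17 + 9ρ/(1−ρ).
Multiplying by (1−ρ): 13 ≥ 17(1−ρ) + 9ρ = 17 − 8ρ.
So 8ρ ≥ 4, i.e. ρ ≥ 4/8 = 1/2.

1/2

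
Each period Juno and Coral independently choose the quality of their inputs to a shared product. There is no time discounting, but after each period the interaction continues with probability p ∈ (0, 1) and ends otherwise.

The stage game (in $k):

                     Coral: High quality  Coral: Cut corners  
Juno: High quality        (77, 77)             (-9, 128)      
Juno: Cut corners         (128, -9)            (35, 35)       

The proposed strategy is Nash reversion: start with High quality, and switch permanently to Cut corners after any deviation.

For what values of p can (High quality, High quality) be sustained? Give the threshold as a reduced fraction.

Expected cooperation value is 77 + p·77 + p²·77 + … = 77/(1−p); deviation gives 128 + p·35/(1−p).
77 ≥ 128(1−p) + 35p ⇒ 93p ≥ 51 ⇒ p ≥ 51/93 = 17/31.

17/31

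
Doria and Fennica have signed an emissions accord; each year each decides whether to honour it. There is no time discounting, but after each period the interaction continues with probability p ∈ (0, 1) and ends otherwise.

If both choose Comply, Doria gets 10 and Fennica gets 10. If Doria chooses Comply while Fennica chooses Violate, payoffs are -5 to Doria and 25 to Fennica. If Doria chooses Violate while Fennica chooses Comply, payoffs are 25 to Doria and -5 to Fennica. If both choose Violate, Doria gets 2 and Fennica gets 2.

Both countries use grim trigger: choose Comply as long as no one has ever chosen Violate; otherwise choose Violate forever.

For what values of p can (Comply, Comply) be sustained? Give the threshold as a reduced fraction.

15/23

With no time discounting, the continuation probability p plays the role of the discount factor.
Grim-trigger IC: 10/(1−p) ≥ 25 + 2p/(1−p) ⇒ p ≥ (25−10)/(25−2) = 15/23.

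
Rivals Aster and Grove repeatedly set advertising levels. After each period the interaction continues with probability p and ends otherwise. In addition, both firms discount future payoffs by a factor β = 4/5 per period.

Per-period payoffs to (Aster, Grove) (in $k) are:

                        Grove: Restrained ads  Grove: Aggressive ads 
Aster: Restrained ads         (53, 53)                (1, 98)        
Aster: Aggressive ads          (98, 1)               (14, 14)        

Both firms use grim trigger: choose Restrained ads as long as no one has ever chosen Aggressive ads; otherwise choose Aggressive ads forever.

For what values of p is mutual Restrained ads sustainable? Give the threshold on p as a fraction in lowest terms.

75/112

Expected continuation weight on next period's payoff is β·p = 4/5·p, which plays the role of the discount factor.
Cooperation requires 4/5·p ≥ (98−53)/(98−14) = 15/28, hence p ≥ 75/112.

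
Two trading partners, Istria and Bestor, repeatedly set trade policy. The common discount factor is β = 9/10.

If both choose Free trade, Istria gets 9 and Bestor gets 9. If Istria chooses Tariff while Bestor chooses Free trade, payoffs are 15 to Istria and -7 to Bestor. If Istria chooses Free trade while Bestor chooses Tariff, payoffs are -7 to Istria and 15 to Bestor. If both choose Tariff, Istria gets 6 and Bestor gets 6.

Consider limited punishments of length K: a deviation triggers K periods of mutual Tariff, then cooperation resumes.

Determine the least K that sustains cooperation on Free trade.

IC: β(1−β^K)/(1−β) ≥ (15−9)/(9−6) = 2.
With β = 9/10: need 1 − β^K ≥ 2·(1−9/10)/(9/10), i.e. β^K ≤ 0.7778.
Since (9/10)^2 = 0.8100 and (9/10)^3 = 0.7290, the smallest such K is 3.

3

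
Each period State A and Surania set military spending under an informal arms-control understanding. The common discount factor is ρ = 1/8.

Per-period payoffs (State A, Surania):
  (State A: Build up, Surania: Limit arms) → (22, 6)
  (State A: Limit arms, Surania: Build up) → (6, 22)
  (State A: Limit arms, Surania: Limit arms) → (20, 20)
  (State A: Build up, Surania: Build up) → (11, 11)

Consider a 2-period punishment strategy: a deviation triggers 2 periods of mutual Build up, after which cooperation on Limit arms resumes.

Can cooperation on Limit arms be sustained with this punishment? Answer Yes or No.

No

Comparing payoff streams over the 3 periods until play realigns: cooperate → 20(1+ρ+…+ρ^2); deviate → 22 + 11(ρ+…+ρ^2).
Cooperation is sustained iff (20−11)(ρ+…+ρ^2) ≥ 22−20.
ρ+…+ρ^2 = 1/8·(1−(1/8)^2)/(1−1/8) = 0.1406, and (22−20)/(20−11) = 0.2222.
0.1406 < 0.2222, so cooperation is not sustainable.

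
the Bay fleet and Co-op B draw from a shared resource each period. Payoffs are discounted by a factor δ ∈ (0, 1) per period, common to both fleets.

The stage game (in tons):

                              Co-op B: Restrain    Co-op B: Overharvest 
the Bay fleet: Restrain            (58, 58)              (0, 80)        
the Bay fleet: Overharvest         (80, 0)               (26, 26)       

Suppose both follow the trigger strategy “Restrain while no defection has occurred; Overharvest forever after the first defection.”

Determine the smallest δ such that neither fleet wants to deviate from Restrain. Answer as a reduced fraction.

58/(1−δ) ≥ 80 + 26δ/(1−δ)
58 ≥ 80 − 54δ
δ ≥ 22/54 = 11/27.

11/27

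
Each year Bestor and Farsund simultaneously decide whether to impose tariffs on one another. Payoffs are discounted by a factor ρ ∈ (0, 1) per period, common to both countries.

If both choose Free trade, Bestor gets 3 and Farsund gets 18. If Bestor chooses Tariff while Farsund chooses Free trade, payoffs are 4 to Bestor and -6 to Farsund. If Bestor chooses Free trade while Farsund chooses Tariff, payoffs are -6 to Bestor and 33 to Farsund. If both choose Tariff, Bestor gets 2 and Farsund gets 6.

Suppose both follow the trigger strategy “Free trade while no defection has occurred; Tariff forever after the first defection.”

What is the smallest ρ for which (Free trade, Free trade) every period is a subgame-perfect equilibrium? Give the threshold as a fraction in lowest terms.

5/9

For Bestor: deviation gain 4−3 = 1, per-period punishment loss 3−2 = 1. IC gives ρ ≥ 1/2.
For Farsund: gain 15, loss 12 per period, so ρ ≥ 15/27 = 5/9.
The tighter constraint is Farsund's, so cooperation needs ρ ≥ 5/9.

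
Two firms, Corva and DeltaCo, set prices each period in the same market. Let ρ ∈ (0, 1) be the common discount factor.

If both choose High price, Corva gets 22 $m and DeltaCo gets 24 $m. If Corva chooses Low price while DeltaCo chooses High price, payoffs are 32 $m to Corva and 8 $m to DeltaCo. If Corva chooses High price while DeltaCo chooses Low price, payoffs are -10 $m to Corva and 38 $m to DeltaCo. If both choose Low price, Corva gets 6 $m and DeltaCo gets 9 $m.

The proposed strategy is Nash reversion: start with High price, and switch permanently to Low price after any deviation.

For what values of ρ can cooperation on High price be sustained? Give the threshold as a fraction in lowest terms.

Corva: cooperation gives 22 each period; deviation gives 32 once then 6 forever.
  22/(1−ρ) ≥ 32 + 6ρ/(1−ρ) ⇒ ρ ≥ 10/26 = 5/13.
DeltaCo: cooperation gives 24 each period; deviation gives 38 once then 9 forever.
  ρ ≥ 14/29.
Both must hold, so the binding constraint is DeltaCo's: ρ ≥ 14/29.

14/29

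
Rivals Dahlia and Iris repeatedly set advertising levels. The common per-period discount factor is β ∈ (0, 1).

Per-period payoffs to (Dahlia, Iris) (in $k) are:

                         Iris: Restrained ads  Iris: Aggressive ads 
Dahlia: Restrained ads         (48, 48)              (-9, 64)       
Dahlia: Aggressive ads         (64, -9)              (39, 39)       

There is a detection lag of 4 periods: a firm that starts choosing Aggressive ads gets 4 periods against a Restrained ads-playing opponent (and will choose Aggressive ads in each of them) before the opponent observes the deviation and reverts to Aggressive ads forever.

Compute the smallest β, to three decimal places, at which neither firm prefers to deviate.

0.894

The best deviation is to choose Aggressive ads for all 4 undetected periods, earning 64 each, then 39 forever once detected.
Deviation value: 64(1−β^4)/(1−β) + 39β^4/(1−β); cooperation value: 48/(1−β).
IC: 48 ≥ 64(1−β^4) + 39β^4 = 64 − 25β^4.
So β^4 ≥ 16/25, giving β ≥ (16/25)^(1/4) ≈ 0.894.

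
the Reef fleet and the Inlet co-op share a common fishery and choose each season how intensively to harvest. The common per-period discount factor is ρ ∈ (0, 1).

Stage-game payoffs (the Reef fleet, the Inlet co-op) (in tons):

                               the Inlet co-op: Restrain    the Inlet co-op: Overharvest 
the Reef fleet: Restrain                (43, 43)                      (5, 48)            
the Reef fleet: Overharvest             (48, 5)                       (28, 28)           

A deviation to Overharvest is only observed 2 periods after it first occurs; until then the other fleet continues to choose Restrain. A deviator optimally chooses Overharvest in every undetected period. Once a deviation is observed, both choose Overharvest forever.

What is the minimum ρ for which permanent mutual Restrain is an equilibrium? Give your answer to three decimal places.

Deviating for the 2 undetected periods gains 48−43 = 5 per period over cooperation, then loses 43−28 = 15 per period forever once punishment starts.
Gain: 5(1 + ρ + … + ρ^1); loss: 15·ρ^2/(1−ρ).
No profitable deviation ⇔ 5(1−ρ^2) ≤ 15·ρ^2, i.e. ρ^2 ≥ 5/(5+15) = 1/4.
Hence ρ ≥ (1/4)^(1/2) ≈ 0.500.

0.500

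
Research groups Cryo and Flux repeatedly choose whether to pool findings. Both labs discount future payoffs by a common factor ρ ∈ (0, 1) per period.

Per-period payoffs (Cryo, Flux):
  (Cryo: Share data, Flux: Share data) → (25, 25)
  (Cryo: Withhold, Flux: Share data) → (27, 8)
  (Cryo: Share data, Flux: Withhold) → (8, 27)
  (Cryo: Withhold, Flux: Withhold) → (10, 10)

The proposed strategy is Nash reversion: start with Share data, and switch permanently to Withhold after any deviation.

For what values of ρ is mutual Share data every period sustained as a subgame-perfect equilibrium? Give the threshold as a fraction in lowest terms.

Cooperation forever yields 25 each period: 25/(1−ρ).
Deviating yields 27 once, then 10 forever: 27 + 10ρ/(1−ρ).
No profitable deviation requires 25/(1−ρ) ≥ 27 + 10ρ/(1−ρ).
Multiplying by (1−ρ): 25 ≥ 27(1−ρ) + 10ρ = 27 − 17ρ.
So 17ρ ≥ 2, i.e. ρ ≥ 2/17.

2/17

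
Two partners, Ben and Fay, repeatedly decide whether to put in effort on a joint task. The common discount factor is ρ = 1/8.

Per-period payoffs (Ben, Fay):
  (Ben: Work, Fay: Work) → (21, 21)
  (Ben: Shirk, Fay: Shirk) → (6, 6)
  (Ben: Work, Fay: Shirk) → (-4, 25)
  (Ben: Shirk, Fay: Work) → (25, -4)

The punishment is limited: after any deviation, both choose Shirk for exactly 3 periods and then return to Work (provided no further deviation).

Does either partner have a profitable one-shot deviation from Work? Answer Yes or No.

IC: ρ+…+ρ^3 ≥ (25−21)/(21−6) = 4/15.
At ρ = 1/8: partial sum = 0.1426 < 0.2667. Cooperation not sustainable.

Yes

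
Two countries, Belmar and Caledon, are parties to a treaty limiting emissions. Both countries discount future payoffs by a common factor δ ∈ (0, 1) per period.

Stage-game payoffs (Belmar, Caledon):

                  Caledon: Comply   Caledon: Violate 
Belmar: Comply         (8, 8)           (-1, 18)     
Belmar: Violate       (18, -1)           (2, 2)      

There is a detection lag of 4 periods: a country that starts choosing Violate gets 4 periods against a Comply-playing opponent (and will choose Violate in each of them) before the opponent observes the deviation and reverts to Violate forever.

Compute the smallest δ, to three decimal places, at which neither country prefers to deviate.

0.889

Deviating for the 4 undetected periods gains 18−8 = 10 per period over cooperation, then loses 8−2 = 6 per period forever once punishment starts.
Gain: 10(1 + δ + … + δ^3); loss: 6·δ^4/(1−δ).
No profitable deviation ⇔ 10(1−δ^4) ≤ 6·δ^4, i.e. δ^4 ≥ 10/(10+6) = 5/8.
Hence δ ≥ (5/8)^(1/4) ≈ 0.889.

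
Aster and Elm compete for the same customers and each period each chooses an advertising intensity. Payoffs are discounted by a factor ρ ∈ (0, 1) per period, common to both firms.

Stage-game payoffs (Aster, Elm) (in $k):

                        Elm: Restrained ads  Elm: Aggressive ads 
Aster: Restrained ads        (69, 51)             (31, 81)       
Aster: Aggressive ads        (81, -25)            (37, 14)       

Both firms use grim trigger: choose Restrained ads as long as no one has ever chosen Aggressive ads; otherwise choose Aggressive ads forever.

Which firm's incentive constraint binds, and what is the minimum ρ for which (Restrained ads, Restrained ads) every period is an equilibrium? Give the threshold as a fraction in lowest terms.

Aster: cooperation gives 69 each period; deviation gives 81 once then 37 forever.
  69/(1−ρ) ≥ 81 + 37ρ/(1−ρ) ⇒ ρ ≥ 12/44 = 3/11.
Elm: cooperation gives 51 each period; deviation gives 81 once then 14 forever.
  ρ ≥ 30/67.
Both must hold, so the binding constraint is Elm's: ρ ≥ 30/67.

Elm; ρ ≥ 30/67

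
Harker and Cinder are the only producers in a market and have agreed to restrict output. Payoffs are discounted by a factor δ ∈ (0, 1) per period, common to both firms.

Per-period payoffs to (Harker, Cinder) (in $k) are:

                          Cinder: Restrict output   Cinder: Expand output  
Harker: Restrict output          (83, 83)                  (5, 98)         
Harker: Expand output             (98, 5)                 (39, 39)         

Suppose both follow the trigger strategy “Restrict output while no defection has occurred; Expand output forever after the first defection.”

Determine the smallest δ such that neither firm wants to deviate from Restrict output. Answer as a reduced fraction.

15/59

Cooperation forever yields 83 each period: 83/(1−δ).
Deviating yields 98 once, then 39 forever: 98 + 39δ/(1−δ).
No profitable deviation requires 83/(1−δ) ≥ 98 + 39δ/(1−δ).
Multiplying by (1−δ): 83 ≥ 98(1−δ) + 39δ = 98 − 59δ.
So 59δ ≥ 15, i.e. δ ≥ 15/59.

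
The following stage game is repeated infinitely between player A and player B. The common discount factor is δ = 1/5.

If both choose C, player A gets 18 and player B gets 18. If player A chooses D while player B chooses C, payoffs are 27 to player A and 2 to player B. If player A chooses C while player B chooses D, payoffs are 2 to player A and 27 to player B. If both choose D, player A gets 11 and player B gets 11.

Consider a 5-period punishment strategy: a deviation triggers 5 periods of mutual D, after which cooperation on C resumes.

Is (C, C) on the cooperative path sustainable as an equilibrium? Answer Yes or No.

No

IC: δ+…+δ^5 ≥ (27−18)/(18−11) = 9/7.
At δ = 1/5: partial sum = 0.2499 < 1.2857. Cooperation not sustainable.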